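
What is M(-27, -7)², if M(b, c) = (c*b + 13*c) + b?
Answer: 5041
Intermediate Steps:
M(b, c) = b + 13*c + b*c (M(b, c) = (b*c + 13*c) + b = (13*c + b*c) + b = b + 13*c + b*c)
M(-27, -7)² = (-27 + 13*(-7) - 27*(-7))² = (-27 - 91 + 189)² = 71² = 5041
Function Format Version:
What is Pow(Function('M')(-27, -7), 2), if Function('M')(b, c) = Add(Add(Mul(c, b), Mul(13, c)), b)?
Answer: 5041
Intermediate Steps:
Function('M')(b, c) = Add(b, Mul(13, c), Mul(b, c)) (Function('M')(b, c) = Add(Add(Mul(b, c), Mul(13, c)), b) = Add(Add(Mul(13, c), Mul(b, c)), b) = Add(b, Mul(13, c), Mul(b, c)))
Pow(Function('M')(-27, -7), 2) = Pow(Add(-27, Mul(13, -7), Mul(-27, -7)), 2) = Pow(Add(-27, -91, 189), 2) = Pow(71, 2) = 5041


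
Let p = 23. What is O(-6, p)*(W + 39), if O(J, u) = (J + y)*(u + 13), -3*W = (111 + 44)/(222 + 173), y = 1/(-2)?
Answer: -718536/79 ≈ -9095.4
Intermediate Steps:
y = -½ ≈ -0.50000
W = -31/237 (W = -(111 + 44)/(3*(222 + 173)) = -155/(3*395) = -⅓*31/79 = -31/237 ≈ -0.13080)
O(J, u) = (13 + u)*(-½ + J) (O(J, u) = (J - ½)*(u + 13) = (-½ + J)*(13 + u) = (13 + u)*(-½ + J))
O(-6, p)*(W + 39) = (-13/2 + 13*(-6) - ½*23 - 6*23)*(-31/237 + 39) = (-13/2 - 78 - 23/2 - 138)*(9212/237) = -234*9212/237 = -718536/79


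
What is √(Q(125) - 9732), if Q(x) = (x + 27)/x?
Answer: 2*I*√1520435/25 ≈ 98.645*I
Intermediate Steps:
Q(x) = (27 + x)/x
√(Q(125) - 9732) = √((27 + 125)/125 - 9732) = √((1/125)*152 - 9732) = √(152/125 - 9732) = √(-1216348/125) = 2*I*√1520435/25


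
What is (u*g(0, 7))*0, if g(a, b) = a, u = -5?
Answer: 0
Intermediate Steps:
(u*g(0, 7))*0 = -5*0*0 = 0*0 = 0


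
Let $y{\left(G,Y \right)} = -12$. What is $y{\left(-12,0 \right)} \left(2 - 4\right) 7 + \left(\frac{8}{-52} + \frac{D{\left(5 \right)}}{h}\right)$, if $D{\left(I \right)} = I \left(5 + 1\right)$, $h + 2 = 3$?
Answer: $\frac{2572}{13} \approx 197.85$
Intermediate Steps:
$h = 1$ ($h = -2 + 3 = 1$)
$D{\left(I \right)} = 6 I$ ($D{\left(I \right)} = I 6 = 6 I$)
$y{\left(-12,0 \right)} \left(2 - 4\right) 7 + \left(\frac{8}{-52} + \frac{D{\left(5 \right)}}{h}\right) = - 12 \left(2 - 4\right) 7 + \left(\frac{8}{-52} + \frac{6 \cdot 5}{1}\right) = - 12 \left(\left(-2\right) 7\right) + \left(8 \left(- \frac{1}{52}\right) + 30 \cdot 1\right) = \left(-12\right) \left(-14\right) + \left(- \frac{2}{13} + 30\right) = 168 + \frac{388}{13} = \frac{2572}{13}$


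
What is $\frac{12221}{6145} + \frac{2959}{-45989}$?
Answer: $\frac{543848514}{282602405} \approx 1.9244$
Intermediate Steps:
$\frac{12221}{6145} + \frac{2959}{-45989} = 12221 \cdot \frac{1}{6145} + 2959 \left(- \frac{1}{45989}\right) = \frac{12221}{6145} - \frac{2959}{45989} = \frac{543848514}{282602405}$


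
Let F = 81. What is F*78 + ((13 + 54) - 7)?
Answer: 6378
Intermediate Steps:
F*78 + ((13 + 54) - 7) = 81*78 + ((13 + 54) - 7) = 6318 + (67 - 7) = 6318 + 60 = 6378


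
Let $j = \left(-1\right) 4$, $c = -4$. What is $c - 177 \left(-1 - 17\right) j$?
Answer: $-12748$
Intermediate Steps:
$j = -4$
$c - 177 \left(-1 - 17\right) j = -4 - 177 \left(-1 - 17\right) \left(-4\right) = -4 - 177 \left(\left(-18\right) \left(-4\right)\right) = -4 - 12744 = -12748$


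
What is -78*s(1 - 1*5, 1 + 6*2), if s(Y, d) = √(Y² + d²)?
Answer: -78*√185 ≈ -1060.9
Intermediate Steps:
-78*s(1 - 1*5, 1 + 6*2) = -78*√((1 - 1*5)² + (1 + 6*2)²) = -78*√((1 - 5)² + (1 + 12)²) = -78*√((-4)² + 13²) = -78*√(16 + 169) = -78*√185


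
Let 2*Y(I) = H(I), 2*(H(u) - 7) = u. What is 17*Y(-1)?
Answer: 221/4 ≈ 55.250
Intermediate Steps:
H(u) = 7 + u/2
Y(I) = 7/2 + I/4 (Y(I) = (7 + I/2)/2 = 7/2 + I/4)
17*Y(-1) = 17*(7/2 + (1/4)*(-1)) = 17*(7/2 - 1/4) = 17*(13/4) = 221/4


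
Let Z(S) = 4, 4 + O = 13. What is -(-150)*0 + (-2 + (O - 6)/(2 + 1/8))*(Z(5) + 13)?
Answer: -10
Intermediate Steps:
O = 9 (O = -4 + 13 = 9)
-(-150)*0 + (-2 + (O - 6)/(2 + 1/8))*(Z(5) + 13) = -(-150)*0 + (-2 + (9 - 6)/(2 + 1/8))*(4 + 13) = -25*0 + (-2 + 3/(2 + ⅛))*17 = 0 + (-2 + 3/(17/8))*17 = 0 + (-2 + 3*(8/17))*17 = 0 + (-2 + 24/17)*17 = 0 - 10/17*17 = 0 - 10 = -10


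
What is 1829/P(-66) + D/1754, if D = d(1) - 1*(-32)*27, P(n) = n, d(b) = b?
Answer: -787744/28941 ≈ -27.219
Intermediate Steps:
D = 865 (D = 1 - 1*(-32)*27 = 1 + 32*27 = 1 + 864 = 865)
1829/P(-66) + D/1754 = 1829/(-66) + 865/1754 = 1829*(-1/66) + 865*(1/1754) = -1829/66 + 865/1754 = -787744/28941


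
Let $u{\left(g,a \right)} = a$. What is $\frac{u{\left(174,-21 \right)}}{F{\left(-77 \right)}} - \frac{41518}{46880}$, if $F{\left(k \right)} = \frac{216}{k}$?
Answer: $\frac{1392439}{210960} \approx 6.6005$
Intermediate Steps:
$\frac{u{\left(174,-21 \right)}}{F{\left(-77 \right)}} - \frac{41518}{46880} = - \frac{21}{216 \frac{1}{-77}} - \frac{41518}{46880} = - \frac{21}{216 \left(- \frac{1}{77}\right)} - \frac{20759}{23440} = - \frac{21}{- \frac{216}{77}} - \frac{20759}{23440} = \left(-21\right) \left(- \frac{77}{216}\right) - \frac{20759}{23440} = \frac{539}{72} - \frac{20759}{23440} = \frac{1392439}{210960}$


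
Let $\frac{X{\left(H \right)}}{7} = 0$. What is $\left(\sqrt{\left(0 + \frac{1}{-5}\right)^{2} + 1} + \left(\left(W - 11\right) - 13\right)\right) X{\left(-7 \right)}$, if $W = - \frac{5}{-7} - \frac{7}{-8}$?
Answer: $0$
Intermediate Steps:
$X{\left(H \right)} = 0$ ($X{\left(H \right)} = 7 \cdot 0 = 0$)
$W = \frac{89}{56}$ ($W = \left(-5\right) \left(- \frac{1}{7}\right) - - \frac{7}{8} = \frac{5}{7} + \frac{7}{8} = \frac{89}{56} \approx 1.5893$)
$\left(\sqrt{\left(0 + \frac{1}{-5}\right)^{2} + 1} + \left(\left(W - 11\right) - 13\right)\right) X{\left(-7 \right)} = \left(\sqrt{\left(0 + \frac{1}{-5}\right)^{2} + 1} + \left(\left(\frac{89}{56} - 11\right) - 13\right)\right) 0 = \left(\sqrt{\left(0 - \frac{1}{5}\right)^{2} + 1} - \frac{1255}{56}\right) 0 = \left(\sqrt{\left(- \frac{1}{5}\right)^{2} + 1} - \frac{1255}{56}\right) 0 = \left(\sqrt{\frac{1}{25} + 1} - \frac{1255}{56}\right) 0 = \left(\sqrt{\frac{26}{25}} - \frac{1255}{56}\right) 0 = \left(\frac{\sqrt{26}}{5} - \frac{1255}{56}\right) 0 = \left(- \frac{1255}{56} + \frac{\sqrt{26}}{5}\right) 0 = 0$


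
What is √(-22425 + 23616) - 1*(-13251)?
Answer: 13251 + √1191 ≈ 13286.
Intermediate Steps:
√(-22425 + 23616) - 1*(-13251) = √1191 + 13251 = 13251 + √1191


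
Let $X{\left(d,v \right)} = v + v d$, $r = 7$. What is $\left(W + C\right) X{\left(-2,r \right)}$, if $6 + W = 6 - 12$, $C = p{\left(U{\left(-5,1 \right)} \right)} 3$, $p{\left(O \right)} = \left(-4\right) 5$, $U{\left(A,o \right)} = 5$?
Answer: $504$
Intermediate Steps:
$p{\left(O \right)} = -20$
$X{\left(d,v \right)} = v + d v$
$C = -60$ ($C = \left(-20\right) 3 = -60$)
$W = -12$ ($W = -6 + \left(6 - 12\right) = -6 - 6 = -12$)
$\left(W + C\right) X{\left(-2,r \right)} = \left(-12 - 60\right) 7 \left(1 - 2\right) = - 72 \cdot 7 \left(-1\right) = \left(-72\right) \left(-7\right) = 504$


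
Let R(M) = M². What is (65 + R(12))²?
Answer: 43681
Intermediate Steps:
(65 + R(12))² = (65 + 12²)² = (65 + 144)² = 209² = 43681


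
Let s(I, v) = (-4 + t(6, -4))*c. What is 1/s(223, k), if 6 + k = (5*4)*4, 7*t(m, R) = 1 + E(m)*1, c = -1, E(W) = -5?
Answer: 7/32 ≈ 0.21875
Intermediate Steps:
t(m, R) = -4/7 (t(m, R) = (1 - 5*1)/7 = (1 - 5)/7 = (⅐)*(-4) = -4/7)
k = 74 (k = -6 + (5*4)*4 = -6 + 20*4 = -6 + 80 = 74)
s(I, v) = 32/7 (s(I, v) = (-4 - 4/7)*(-1) = -32/7*(-1) = 32/7)
1/s(223, k) = 1/(32/7) = 7/32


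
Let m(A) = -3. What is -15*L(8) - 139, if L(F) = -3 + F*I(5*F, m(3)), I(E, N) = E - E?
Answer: -94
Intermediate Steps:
I(E, N) = 0
L(F) = -3 (L(F) = -3 + F*0 = -3 + 0 = -3)
-15*L(8) - 139 = -15*(-3) - 139 = 45 - 139 = -94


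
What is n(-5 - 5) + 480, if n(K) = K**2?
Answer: 580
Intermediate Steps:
n(-5 - 5) + 480 = (-5 - 5)**2 + 480 = (-10)**2 + 480 = 100 + 480 = 580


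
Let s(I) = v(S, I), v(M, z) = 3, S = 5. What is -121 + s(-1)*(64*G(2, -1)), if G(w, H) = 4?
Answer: 647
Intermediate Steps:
s(I) = 3
-121 + s(-1)*(64*G(2, -1)) = -121 + 3*(64*4) = -121 + 3*256 = -121 + 768 = 647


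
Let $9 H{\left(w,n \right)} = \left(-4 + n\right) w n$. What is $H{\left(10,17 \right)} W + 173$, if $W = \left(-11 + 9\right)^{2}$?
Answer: $\frac{10397}{9} \approx 1155.2$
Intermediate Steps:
$W = 4$ ($W = \left(-2\right)^{2} = 4$)
$H{\left(w,n \right)} = \frac{n w \left(-4 + n\right)}{9}$ ($H{\left(w,n \right)} = \frac{\left(-4 + n\right) w n}{9} = \frac{w \left(-4 + n\right) n}{9} = \frac{n w \left(-4 + n\right)}{9}$)
$H{\left(10,17 \right)} W + 173 = \frac{1}{9} \cdot 17 \cdot 10 \left(-4 + 17\right) 4 + 173 = \frac{1}{9} \cdot 17 \cdot 10 \cdot 13 \cdot 4 + 173 = \frac{2210}{9} \cdot 4 + 173 = \frac{8840}{9} + 173 = \frac{10397}{9}$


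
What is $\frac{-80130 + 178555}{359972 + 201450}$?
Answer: $\frac{98425}{561422} \approx 0.17531$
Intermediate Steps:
$\frac{-80130 + 178555}{359972 + 201450} = \frac{98425}{561422}$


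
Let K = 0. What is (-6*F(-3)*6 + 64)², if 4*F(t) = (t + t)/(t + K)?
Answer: 2116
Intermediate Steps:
F(t) = ½ (F(t) = ((t + t)/(t + 0))/4 = ((2*t)/t)/4 = (¼)*2 = ½)
(-6*F(-3)*6 + 64)² = (-6*½*6 + 64)² = (-3*6 + 64)² = (-18 + 64)² = 46² = 2116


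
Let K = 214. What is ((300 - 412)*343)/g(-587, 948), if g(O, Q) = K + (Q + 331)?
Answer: -38416/1493 ≈ -25.731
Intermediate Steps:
g(O, Q) = 545 + Q (g(O, Q) = 214 + (Q + 331) = 214 + (331 + Q) = 545 + Q)
((300 - 412)*343)/g(-587, 948) = ((300 - 412)*343)/(545 + 948) = -112*343/1493 = -38416*1/1493 = -38416/1493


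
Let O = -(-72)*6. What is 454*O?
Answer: 196128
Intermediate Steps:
O = 432 (O = -18*(-24) = 432)
454*O = 454*432 = 196128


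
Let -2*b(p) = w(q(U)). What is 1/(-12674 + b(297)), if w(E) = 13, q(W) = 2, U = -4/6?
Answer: -2/25361 ≈ -7.8861e-5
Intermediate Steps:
U = -⅔ (U = -4*⅙ = -⅔ ≈ -0.66667)
b(p) = -13/2 (b(p) = -½*13 = -13/2)
1/(-12674 + b(297)) = 1/(-12674 - 13/2) = 1/(-25361/2) = -2/25361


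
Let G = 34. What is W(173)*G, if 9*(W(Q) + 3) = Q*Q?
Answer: 1016668/9 ≈ 1.1296e+5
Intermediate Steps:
W(Q) = -3 + Q²/9 (W(Q) = -3 + (Q*Q)/9 = -3 + Q²/9)
W(173)*G = (-3 + (⅑)*173²)*34 = (-3 + (⅑)*29929)*34 = (-3 + 29929/9)*34 = (29902/9)*34 = 1016668/9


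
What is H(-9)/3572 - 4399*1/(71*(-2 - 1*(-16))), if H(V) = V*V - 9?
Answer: -3910415/887642 ≈ -4.4054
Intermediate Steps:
H(V) = -9 + V² (H(V) = V² - 9 = -9 + V²)
H(-9)/3572 - 4399*1/(71*(-2 - 1*(-16))) = (-9 + (-9)²)/3572 - 4399*1/(71*(-2 - 1*(-16))) = (-9 + 81)*(1/3572) - 4399*1/(71*(-2 + 16)) = 72*(1/3572) - 4399/(14*71) = 18/893 - 4399/994 = -3910415/887642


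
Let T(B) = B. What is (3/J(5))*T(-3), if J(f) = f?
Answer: -9/5 ≈ -1.8000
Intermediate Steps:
(3/J(5))*T(-3) = (3/5)*(-3) = ((⅕)*3)*(-3) = (⅗)*(-3) = -9/5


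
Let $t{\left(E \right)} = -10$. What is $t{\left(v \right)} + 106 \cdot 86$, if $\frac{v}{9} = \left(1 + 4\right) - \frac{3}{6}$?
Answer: $9106$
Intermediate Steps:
$v = \frac{81}{2}$ ($v = 9 \left(\left(1 + 4\right) - \frac{3}{6}\right) = 9 \left(5 - \frac{1}{2}\right) = 9 \cdot \frac{9}{2} = \frac{81}{2} \approx 40.5$)
$t{\left(v \right)} + 106 \cdot 86 = -10 + 106 \cdot 86 = -10 + 9116 = 9106$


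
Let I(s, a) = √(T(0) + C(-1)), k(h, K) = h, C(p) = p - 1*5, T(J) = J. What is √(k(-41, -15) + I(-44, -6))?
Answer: √(-41 + I*√6) ≈ 0.19119 + 6.406*I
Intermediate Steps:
C(p) = -5 + p (C(p) = p - 5 = -5 + p)
I(s, a) = I*√6 (I(s, a) = √(0 + (-5 - 1)) = √(0 - 6) = √(-6) = I*√6)
√(k(-41, -15) + I(-44, -6)) = √(-41 + I*√6)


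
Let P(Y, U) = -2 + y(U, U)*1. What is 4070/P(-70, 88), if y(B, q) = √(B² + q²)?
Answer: 2035/3871 + 89540*√2/3871 ≈ 33.238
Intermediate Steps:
P(Y, U) = -2 + √2*√(U²) (P(Y, U) = -2 + √(U² + U²)*1 = -2 + √(2*U²)*1 = -2 + (√2*√(U²))*1 = -2 + √2*√(U²))
4070/P(-70, 88) = 4070/(-2 + √2*√(88²)) = 4070/(-2 + √2*√7744) = 4070/(-2 + √2*88) = 4070/(-2 + 88*√2)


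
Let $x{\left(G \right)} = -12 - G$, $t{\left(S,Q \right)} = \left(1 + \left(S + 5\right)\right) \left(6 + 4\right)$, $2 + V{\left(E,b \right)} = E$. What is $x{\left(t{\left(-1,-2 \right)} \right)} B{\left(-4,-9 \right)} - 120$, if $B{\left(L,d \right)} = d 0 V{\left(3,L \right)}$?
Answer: $-120$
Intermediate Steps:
$V{\left(E,b \right)} = -2 + E$
$t{\left(S,Q \right)} = 60 + 10 S$ ($t{\left(S,Q \right)} = \left(1 + \left(5 + S\right)\right) 10 = \left(6 + S\right) 10 = 60 + 10 S$)
$B{\left(L,d \right)} = 0$ ($B{\left(L,d \right)} = d 0 \left(-2 + 3\right) = 0 \cdot 1 = 0$)
$x{\left(t{\left(-1,-2 \right)} \right)} B{\left(-4,-9 \right)} - 120 = \left(-12 - \left(60 + 10 \left(-1\right)\right)\right) 0 - 120 = \left(-12 - \left(60 - 10\right)\right) 0 - 120 = \left(-12 - 50\right) 0 - 120 = \left(-62\right) 0 - 120 = 0 - 120 = -120$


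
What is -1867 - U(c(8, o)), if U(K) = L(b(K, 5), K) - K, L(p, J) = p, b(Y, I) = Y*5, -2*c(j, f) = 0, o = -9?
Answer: -1867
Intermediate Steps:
c(j, f) = 0 (c(j, f) = -½*0 = 0)
b(Y, I) = 5*Y
U(K) = 4*K (U(K) = 5*K - K = 4*K)
-1867 - U(c(8, o)) = -1867 - 4*0 = -1867 - 1*0 = -1867 + 0 = -1867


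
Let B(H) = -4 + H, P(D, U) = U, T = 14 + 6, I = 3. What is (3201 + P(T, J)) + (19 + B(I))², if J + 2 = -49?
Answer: 3474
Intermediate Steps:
T = 20
J = -51 (J = -2 - 49 = -51)
(3201 + P(T, J)) + (19 + B(I))² = (3201 - 51) + (19 + (-4 + 3))² = 3150 + (19 - 1)² = 3150 + 18² = 3150 + 324 = 3474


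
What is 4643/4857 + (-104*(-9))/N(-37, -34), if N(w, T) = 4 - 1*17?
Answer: -345061/4857 ≈ -71.044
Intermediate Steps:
N(w, T) = -13 (N(w, T) = 4 - 17 = -13)
4643/4857 + (-104*(-9))/N(-37, -34) = 4643/4857 - 104*(-9)/(-13) = 4643*(1/4857) + 936*(-1/13) = 4643/4857 - 72 = -345061/4857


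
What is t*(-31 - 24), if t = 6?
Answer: -330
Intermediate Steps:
t*(-31 - 24) = 6*(-31 - 24) = 6*(-55) = -330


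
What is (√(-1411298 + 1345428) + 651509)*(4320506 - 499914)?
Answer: 2489150073328 + 3820592*I*√65870 ≈ 2.4892e+12 + 9.8056e+8*I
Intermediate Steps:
(√(-1411298 + 1345428) + 651509)*(4320506 - 499914) = (√(-65870) + 651509)*3820592 = (I*√65870 + 651509)*3820592 = (651509 + I*√65870)*3820592 = 2489150073328 + 3820592*I*√65870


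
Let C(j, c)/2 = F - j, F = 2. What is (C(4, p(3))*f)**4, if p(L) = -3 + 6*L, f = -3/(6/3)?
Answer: 1296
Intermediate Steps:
f = -3/2 (f = -3/(6*(1/3)) = -3/2 ≈ -1.5000)
C(j, c) = 4 - 2*j (C(j, c) = 2*(2 - j) = 4 - 2*j)
(C(4, p(3))*f)**4 = ((4 - 2*4)*(-3/2))**4 = ((4 - 8)*(-3/2))**4 = (-4*(-3/2))**4 = 6**4 = 1296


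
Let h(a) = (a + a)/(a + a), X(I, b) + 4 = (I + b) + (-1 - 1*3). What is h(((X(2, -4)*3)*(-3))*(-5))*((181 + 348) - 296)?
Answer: 233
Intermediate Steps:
X(I, b) = -8 + I + b (X(I, b) = -4 + ((I + b) + (-1 - 1*3)) = -4 + ((I + b) + (-1 - 3)) = -4 + ((I + b) - 4) = -4 + (-4 + I + b) = -8 + I + b)
h(a) = 1 (h(a) = (2*a)/((2*a)) = (2*a)*(1/(2*a)) = 1)
h(((X(2, -4)*3)*(-3))*(-5))*((181 + 348) - 296) = 1*((181 + 348) - 296) = 1*(529 - 296) = 1*233 = 233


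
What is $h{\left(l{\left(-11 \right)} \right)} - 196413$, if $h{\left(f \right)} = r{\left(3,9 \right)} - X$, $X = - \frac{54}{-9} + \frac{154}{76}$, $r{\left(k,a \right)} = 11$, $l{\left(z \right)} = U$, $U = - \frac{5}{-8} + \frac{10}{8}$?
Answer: $- \frac{7463581}{38} \approx -1.9641 \cdot 10^{5}$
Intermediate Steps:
$U = \frac{15}{8}$ ($U = \left(-5\right) \left(- \frac{1}{8}\right) + 10 \cdot \frac{1}{8} = \frac{5}{8} + \frac{5}{4} = \frac{15}{8} \approx 1.875$)
$l{\left(z \right)} = \frac{15}{8}$
$X = \frac{305}{38}$ ($X = \left(-54\right) \left(- \frac{1}{9}\right) + 154 \cdot \frac{1}{76} = 6 + \frac{77}{38} = \frac{305}{38} \approx 8.0263$)
$h{\left(f \right)} = \frac{113}{38}$ ($h{\left(f \right)} = 11 - \frac{305}{38} = \frac{113}{38}$)
$h{\left(l{\left(-11 \right)} \right)} - 196413 = \frac{113}{38} - 196413 = - \frac{7463581}{38}$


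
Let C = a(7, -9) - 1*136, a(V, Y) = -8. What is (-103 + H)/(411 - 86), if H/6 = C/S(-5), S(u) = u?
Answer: 349/1625 ≈ 0.21477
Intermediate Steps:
C = -144 (C = -8 - 1*136 = -8 - 136 = -144)
H = 864/5 (H = 6*(-144/(-5)) = 6*(-144*(-⅕)) = 6*(144/5) = 864/5 ≈ 172.80)
(-103 + H)/(411 - 86) = (-103 + 864/5)/(411 - 86) = (349/5)/325 = (349/5)*(1/325) = 349/1625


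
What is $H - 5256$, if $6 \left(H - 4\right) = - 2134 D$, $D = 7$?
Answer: $- \frac{23225}{3} \approx -7741.7$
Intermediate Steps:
$H = - \frac{7457}{3}$ ($H = 4 + \frac{\left(-2134\right) 7}{6} = 4 + \frac{1}{6} \left(-14938\right) = 4 - \frac{7469}{3} = - \frac{7457}{3} \approx -2485.7$)
$H - 5256 = - \frac{7457}{3} - 5256 = - \frac{23225}{3}$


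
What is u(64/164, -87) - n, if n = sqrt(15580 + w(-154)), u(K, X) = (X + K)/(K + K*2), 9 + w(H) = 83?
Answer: -3551/48 - sqrt(15654) ≈ -199.10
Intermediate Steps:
w(H) = 74 (w(H) = -9 + 83 = 74)
u(K, X) = (K + X)/(3*K) (u(K, X) = (K + X)/(K + 2*K) = (K + X)/((3*K)) = (K + X)*(1/(3*K)) = (K + X)/(3*K))
n = sqrt(15654) (n = sqrt(15580 + 74) = sqrt(15654) ≈ 125.12)
u(64/164, -87) - n = (64/164 - 87)/(3*((64/164))) - sqrt(15654) = (64*(1/164) - 87)/(3*((64*(1/164)))) - sqrt(15654) = (16/41 - 87)/(3*(16/41)) - sqrt(15654) = (1/3)*(41/16)*(-3551/41) - sqrt(15654) = -3551/48 - sqrt(15654)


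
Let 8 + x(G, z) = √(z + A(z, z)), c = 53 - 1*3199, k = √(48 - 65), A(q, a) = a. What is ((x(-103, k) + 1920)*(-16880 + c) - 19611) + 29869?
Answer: -38279454 - 20026*17^(¼)*(1 + I) ≈ -3.832e+7 - 40664.0*I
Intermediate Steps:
k = I*√17 (k = √(-17) = I*√17 ≈ 4.1231*I)
c = -3146 (c = 53 - 3199 = -3146)
x(G, z) = -8 + √2*√z (x(G, z) = -8 + √(z + z) = -8 + √(2*z) = -8 + √2*√z)
((x(-103, k) + 1920)*(-16880 + c) - 19611) + 29869 = (((-8 + √2*√(I*√17)) + 1920)*(-16880 - 3146) - 19611) + 29869 = (((-8 + √2*(17^(¼)*√I)) + 1920)*(-20026) - 19611) + 29869 = (((-8 + √2*17^(¼)*√I) + 1920)*(-20026) - 19611) + 29869 = ((1912 + √2*17^(¼)*√I)*(-20026) - 19611) + 29869 = ((-38289712 - 20026*√2*17^(¼)*√I) - 19611) + 29869 = (-38309323 - 20026*√2*17^(¼)*√I) + 29869 = -38279454 - 20026*√2*17^(¼)*√I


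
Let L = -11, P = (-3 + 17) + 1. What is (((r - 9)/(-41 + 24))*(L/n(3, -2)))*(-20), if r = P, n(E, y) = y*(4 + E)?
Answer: 660/119 ≈ 5.5462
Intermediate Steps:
P = 15 (P = 14 + 1 = 15)
r = 15
(((r - 9)/(-41 + 24))*(L/n(3, -2)))*(-20) = (((15 - 9)/(-41 + 24))*(-11*(-1/(2*(4 + 3)))))*(-20) = ((6/(-17))*(-11/((-2*7))))*(-20) = ((6*(-1/17))*(-11/(-14)))*(-20) = -(-66)*(-1)/(17*14)*(-20) = -6/17*11/14*(-20) = -33/119*(-20) = 660/119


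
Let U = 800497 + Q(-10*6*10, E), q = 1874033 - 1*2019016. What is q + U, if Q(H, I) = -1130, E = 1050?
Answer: 654384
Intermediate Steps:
q = -144983 (q = 1874033 - 2019016 = -144983)
U = 799367 (U = 800497 - 1130 = 799367)
q + U = -144983 + 799367 = 654384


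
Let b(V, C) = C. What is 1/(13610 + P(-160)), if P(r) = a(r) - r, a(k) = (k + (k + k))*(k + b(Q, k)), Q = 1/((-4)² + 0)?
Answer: 1/167370 ≈ 5.9748e-6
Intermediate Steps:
Q = 1/16 (Q = 1/(16 + 0) = 1/16 ≈ 0.062500)
a(k) = 6*k² (a(k) = (k + (k + k))*(k + k) = (k + 2*k)*(2*k) = (3*k)*(2*k) = 6*k²)
P(r) = -r + 6*r² (P(r) = 6*r² - r = -r + 6*r²)
1/(13610 + P(-160)) = 1/(13610 - 160*(-1 + 6*(-160))) = 1/(13610 - 160*(-1 - 960)) = 1/(13610 - 160*(-961)) = 1/(13610 + 153760) = 1/167370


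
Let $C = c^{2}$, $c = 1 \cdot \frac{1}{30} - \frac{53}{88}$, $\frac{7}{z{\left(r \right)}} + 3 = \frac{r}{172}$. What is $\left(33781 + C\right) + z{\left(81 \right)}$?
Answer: $\frac{1706816916989}{50529600} \approx 33779.0$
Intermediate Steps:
$z{\left(r \right)} = \frac{7}{-3 + \frac{r}{172}}$
$c = - \frac{751}{1320}$ ($c = 1 \cdot \frac{1}{30} - \frac{53}{88} = \frac{1}{30} - \frac{53}{88} = - \frac{751}{1320} \approx -0.56894$)
$C = \frac{564001}{1742400}$ ($C = \left(- \frac{751}{1320}\right)^{2} = \frac{564001}{1742400} \approx 0.32369$)
$\left(33781 + C\right) + z{\left(81 \right)} = \left(33781 + \frac{564001}{1742400}\right) + \frac{1204}{-516 + 81} = \frac{58860578401}{1742400} + \frac{1204}{-435} = \frac{58860578401}{1742400} + 1204 \left(- \frac{1}{435}\right) = \frac{58860578401}{1742400} - \frac{1204}{435} = \frac{1706816916989}{50529600}$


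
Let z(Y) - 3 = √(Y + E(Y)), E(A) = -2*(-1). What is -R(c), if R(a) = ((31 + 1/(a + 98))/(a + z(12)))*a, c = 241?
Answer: -309015020/10088979 + 1266455*√14/10088979 ≈ -30.159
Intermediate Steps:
E(A) = 2
z(Y) = 3 + √(2 + Y) (z(Y) = 3 + √(Y + 2) = 3 + √(2 + Y))
R(a) = a*(31 + 1/(98 + a))/(3 + a + √14) (R(a) = ((31 + 1/(a + 98))/(a + (3 + √(2 + 12))))*a = ((31 + 1/(98 + a))/(a + (3 + √14)))*a = ((31 + 1/(98 + a))/(3 + a + √14))*a = a*(31 + 1/(98 + a))/(3 + a + √14))
-R(c) = -241*(3039 + 31*241)/(294 + 241² + 98*√14 + 101*241 + 241*√14) = -241*(3039 + 7471)/(294 + 58081 + 98*√14 + 24341 + 241*√14) = -241*10510/(82716 + 339*√14) = -2532910/(82716 + 339*√14)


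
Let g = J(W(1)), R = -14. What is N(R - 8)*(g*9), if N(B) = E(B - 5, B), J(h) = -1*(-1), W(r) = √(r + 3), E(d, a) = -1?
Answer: -9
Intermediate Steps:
W(r) = √(3 + r)
J(h) = 1
N(B) = -1
g = 1
N(R - 8)*(g*9) = -9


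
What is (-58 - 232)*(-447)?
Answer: 129630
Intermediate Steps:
(-58 - 232)*(-447) = -290*(-447) = 129630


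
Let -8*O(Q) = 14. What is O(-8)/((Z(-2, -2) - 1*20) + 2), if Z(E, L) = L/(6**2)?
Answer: 63/650 ≈ 0.096923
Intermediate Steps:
O(Q) = -7/4 (O(Q) = -1/8*14 = -7/4)
Z(E, L) = L/36
O(-8)/((Z(-2, -2) - 1*20) + 2) = -7/4/(((1/36)*(-2) - 1*20) + 2) = -7/4/((-1/18 - 20) + 2) = -7/4/(-361/18 + 2) = -7/4/(-325/18) = -18/325*(-7/4) = 63/650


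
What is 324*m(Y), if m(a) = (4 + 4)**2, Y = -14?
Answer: 20736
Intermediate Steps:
m(a) = 64 (m(a) = 8**2 = 64)
324*m(Y) = 324*64 = 20736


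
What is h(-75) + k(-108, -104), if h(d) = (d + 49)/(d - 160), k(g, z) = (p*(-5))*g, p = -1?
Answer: -126874/235 ≈ -539.89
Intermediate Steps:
k(g, z) = 5*g (k(g, z) = (-1*(-5))*g = 5*g)
h(d) = (49 + d)/(-160 + d)
h(-75) + k(-108, -104) = (49 - 75)/(-160 - 75) + 5*(-108) = -26/(-235) - 540 = -1/235*(-26) - 540 = 26/235 - 540 = -126874/235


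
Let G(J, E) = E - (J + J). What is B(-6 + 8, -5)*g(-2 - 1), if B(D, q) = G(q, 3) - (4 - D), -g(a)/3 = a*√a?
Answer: 99*I*√3 ≈ 171.47*I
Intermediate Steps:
g(a) = -3*a^(3/2) (g(a) = -3*a*√a = -3*a^(3/2))
G(J, E) = E - 2*J
B(D, q) = -1 + D - 2*q (B(D, q) = (3 - 2*q) - (4 - D) = (3 - 2*q) + (-4 + D) = -1 + D - 2*q)
B(-6 + 8, -5)*g(-2 - 1) = (-1 + (-6 + 8) - 2*(-5))*(-3*(-2 - 1)^(3/2)) = (-1 + 2 + 10)*(-(-9)*I*√3) = 11*(-(-9)*I*√3) = 11*(9*I*√3) = 99*I*√3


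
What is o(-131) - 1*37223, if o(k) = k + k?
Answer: -37485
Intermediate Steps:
o(k) = 2*k
o(-131) - 1*37223 = 2*(-131) - 1*37223 = -262 - 37223 = -37485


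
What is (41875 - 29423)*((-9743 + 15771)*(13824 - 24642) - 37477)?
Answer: -812472840212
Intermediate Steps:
(41875 - 29423)*((-9743 + 15771)*(13824 - 24642) - 37477) = 12452*(6028*(-10818) - 37477) = 12452*(-65210904 - 37477) = 12452*(-65248381) = -812472840212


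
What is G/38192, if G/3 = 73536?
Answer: 13788/2387 ≈ 5.7763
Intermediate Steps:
G = 220608 (G = 3*73536 = 220608)
G/38192 = 220608/38192 = 220608*(1/38192) = 13788/2387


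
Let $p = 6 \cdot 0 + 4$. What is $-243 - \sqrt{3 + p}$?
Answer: $-243 - \sqrt{7} \approx -245.65$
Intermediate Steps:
$p = 4$ ($p = 0 + 4 = 4$)
$-243 - \sqrt{3 + p} = -243 - \sqrt{3 + 4} = -243 - \sqrt{7}$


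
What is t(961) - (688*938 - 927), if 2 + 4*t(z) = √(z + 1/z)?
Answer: -1288835/2 + √923522/124 ≈ -6.4441e+5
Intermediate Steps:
t(z) = -½ + √(z + 1/z)/4
t(961) - (688*938 - 927) = (-½ + √((1 + 961²)/961)/4) - (688*938 - 927) = (-½ + √((1 + 923521)/961)/4) - (645344 - 927) = (-½ + √((1/961)*923522)/4) - 1*644417 = (-½ + √(923522/961)/4) - 644417 = (-½ + (√923522/31)/4) - 644417 = (-½ + √923522/124) - 644417 = -1288835/2 + √923522/124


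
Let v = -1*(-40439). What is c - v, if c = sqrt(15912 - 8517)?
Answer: -40439 + sqrt(7395) ≈ -40353.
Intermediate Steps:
c = sqrt(7395) ≈ 85.994
v = 40439
c - v = sqrt(7395) - 1*40439 = sqrt(7395) - 40439 = -40439 + sqrt(7395)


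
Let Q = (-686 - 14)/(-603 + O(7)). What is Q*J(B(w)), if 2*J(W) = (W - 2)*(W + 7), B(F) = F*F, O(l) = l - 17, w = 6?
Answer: 511700/613 ≈ 834.75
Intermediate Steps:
O(l) = -17 + l
B(F) = F**2
J(W) = (-2 + W)*(7 + W)/2 (J(W) = ((W - 2)*(W + 7))/2 = ((-2 + W)*(7 + W))/2 = (-2 + W)*(7 + W)/2)
Q = 700/613 (Q = (-686 - 14)/(-603 + (-17 + 7)) = -700/(-603 - 10) = -700/(-613) = -700*(-1/613) = 700/613 ≈ 1.1419)
Q*J(B(w)) = 700*(-7 + (6**2)**2/2 + (5/2)*6**2)/613 = 700*(-7 + (1/2)*36**2 + (5/2)*36)/613 = 700*(-7 + (1/2)*1296 + 90)/613 = 700*(-7 + 648 + 90)/613 = (700/613)*731 = 511700/613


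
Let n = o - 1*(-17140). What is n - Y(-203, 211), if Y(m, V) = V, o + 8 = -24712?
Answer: -7791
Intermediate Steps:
o = -24720 (o = -8 - 24712 = -24720)
n = -7580 (n = -24720 - 1*(-17140) = -24720 + 17140 = -7580)
n - Y(-203, 211) = -7580 - 1*211 = -7580 - 211 = -7791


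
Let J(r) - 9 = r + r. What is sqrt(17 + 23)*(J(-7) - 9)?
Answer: -28*sqrt(10) ≈ -88.544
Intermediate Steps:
J(r) = 9 + 2*r (J(r) = 9 + (r + r) = 9 + 2*r)
sqrt(17 + 23)*(J(-7) - 9) = sqrt(17 + 23)*((9 + 2*(-7)) - 9) = sqrt(40)*((9 - 14) - 9) = (2*sqrt(10))*(-5 - 9) = (2*sqrt(10))*(-14) = -28*sqrt(10)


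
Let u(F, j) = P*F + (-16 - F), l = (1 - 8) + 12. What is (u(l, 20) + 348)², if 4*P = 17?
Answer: 1940449/16 ≈ 1.2128e+5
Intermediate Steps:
P = 17/4 (P = (¼)*17 = 17/4 ≈ 4.2500)
l = 5 (l = -7 + 12 = 5)
u(F, j) = -16 + 13*F/4 (u(F, j) = 17*F/4 + (-16 - F) = -16 + 13*F/4)
(u(l, 20) + 348)² = ((-16 + (13/4)*5) + 348)² = ((-16 + 65/4) + 348)² = (¼ + 348)² = (1393/4)² = 1940449/16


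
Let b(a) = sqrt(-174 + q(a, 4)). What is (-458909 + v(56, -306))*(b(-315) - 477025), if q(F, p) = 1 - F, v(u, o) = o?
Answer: 219057035375 - 459215*sqrt(142) ≈ 2.1905e+11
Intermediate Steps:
b(a) = sqrt(-173 - a) (b(a) = sqrt(-174 + (1 - a)) = sqrt(-173 - a))
(-458909 + v(56, -306))*(b(-315) - 477025) = (-458909 - 306)*(sqrt(-173 - 1*(-315)) - 477025) = -459215*(sqrt(-173 + 315) - 477025) = -459215*(sqrt(142) - 477025) = -459215*(-477025 + sqrt(142)) = 219057035375 - 459215*sqrt(142)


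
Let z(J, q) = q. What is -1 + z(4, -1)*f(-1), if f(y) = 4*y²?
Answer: -5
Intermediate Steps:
-1 + z(4, -1)*f(-1) = -1 - 4*(-1)² = -1 - 4 = -5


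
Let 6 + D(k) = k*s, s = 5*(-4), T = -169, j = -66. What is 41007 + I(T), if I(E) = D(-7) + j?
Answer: 41075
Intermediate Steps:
s = -20
D(k) = -6 - 20*k (D(k) = -6 + k*(-20) = -6 - 20*k)
I(E) = 68 (I(E) = (-6 - 20*(-7)) - 66 = (-6 + 140) - 66 = 134 - 66 = 68)
41007 + I(T) = 41007 + 68 = 41075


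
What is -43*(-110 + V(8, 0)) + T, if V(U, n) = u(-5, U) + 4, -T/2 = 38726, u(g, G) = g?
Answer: -72679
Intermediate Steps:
T = -77452 (T = -2*38726 = -77452)
V(U, n) = -1 (V(U, n) = -5 + 4 = -1)
-43*(-110 + V(8, 0)) + T = -43*(-110 - 1) - 77452 = -43*(-111) - 77452 = 4773 - 77452 = -72679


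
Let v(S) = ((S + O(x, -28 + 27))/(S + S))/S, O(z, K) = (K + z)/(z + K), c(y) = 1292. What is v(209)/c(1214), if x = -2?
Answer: 105/56435852 ≈ 1.8605e-6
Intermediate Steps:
O(z, K) = 1 (O(z, K) = (K + z)/(K + z) = 1)
v(S) = (1 + S)/(2*S²) (v(S) = ((S + 1)/(S + S))/S = ((1 + S)/((2*S)))/S = ((1 + S)*(1/(2*S)))/S = ((1 + S)/(2*S))/S = (1 + S)/(2*S²))
v(209)/c(1214) = ((½)*(1 + 209)/209²)/1292 = ((½)*(1/43681)*210)*(1/1292) = (105/43681)*(1/1292) = 105/56435852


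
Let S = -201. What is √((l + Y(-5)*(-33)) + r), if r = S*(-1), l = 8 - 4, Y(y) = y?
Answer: √370 ≈ 19.235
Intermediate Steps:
l = 4
r = 201 (r = -201*(-1) = 201)
√((l + Y(-5)*(-33)) + r) = √((4 - 5*(-33)) + 201) = √((4 + 165) + 201) = √(169 + 201) = √370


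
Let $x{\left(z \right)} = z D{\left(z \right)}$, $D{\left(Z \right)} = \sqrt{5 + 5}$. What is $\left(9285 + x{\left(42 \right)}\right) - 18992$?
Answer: $-9707 + 42 \sqrt{10} \approx -9574.2$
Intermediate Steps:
$D{\left(Z \right)} = \sqrt{10}$
$x{\left(z \right)} = z \sqrt{10}$
$\left(9285 + x{\left(42 \right)}\right) - 18992 = \left(9285 + 42 \sqrt{10}\right) - 18992 = -9707 + 42 \sqrt{10}$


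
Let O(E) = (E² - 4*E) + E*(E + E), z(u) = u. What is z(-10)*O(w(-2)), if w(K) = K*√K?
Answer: 240 - 80*I*√2 ≈ 240.0 - 113.14*I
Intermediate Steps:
w(K) = K^(3/2)
O(E) = -4*E + 3*E² (O(E) = (E² - 4*E) + E*(2*E) = (E² - 4*E) + 2*E² = -4*E + 3*E²)
z(-10)*O(w(-2)) = -10*(-2)^(3/2)*(-4 + 3*(-2)^(3/2)) = -10*(-2*I*√2)*(-4 + 3*(-2*I*√2)) = -10*(-2*I*√2)*(-4 - 6*I*√2) = -(-20)*I*√2*(-4 - 6*I*√2) = 20*I*√2*(-4 - 6*I*√2)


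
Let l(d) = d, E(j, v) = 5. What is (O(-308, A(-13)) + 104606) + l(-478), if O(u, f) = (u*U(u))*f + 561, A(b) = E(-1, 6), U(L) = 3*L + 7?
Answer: 1516869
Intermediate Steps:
U(L) = 7 + 3*L
A(b) = 5
O(u, f) = 561 + f*u*(7 + 3*u) (O(u, f) = (u*(7 + 3*u))*f + 561 = f*u*(7 + 3*u) + 561 = 561 + f*u*(7 + 3*u))
(O(-308, A(-13)) + 104606) + l(-478) = ((561 + 5*(-308)*(7 + 3*(-308))) + 104606) - 478 = ((561 + 5*(-308)*(7 - 924)) + 104606) - 478 = ((561 + 5*(-308)*(-917)) + 104606) - 478 = ((561 + 1412180) + 104606) - 478 = (1412741 + 104606) - 478 = 1517347 - 478 = 1516869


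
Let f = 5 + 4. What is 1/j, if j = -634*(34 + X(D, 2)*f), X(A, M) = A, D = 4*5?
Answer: -1/135676 ≈ -7.3705e-6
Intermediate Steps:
D = 20
f = 9
j = -135676 (j = -634*(34 + 20*9) = -634*(34 + 180) = -634*214 = -135676)
1/j = 1/(-135676) = -1/135676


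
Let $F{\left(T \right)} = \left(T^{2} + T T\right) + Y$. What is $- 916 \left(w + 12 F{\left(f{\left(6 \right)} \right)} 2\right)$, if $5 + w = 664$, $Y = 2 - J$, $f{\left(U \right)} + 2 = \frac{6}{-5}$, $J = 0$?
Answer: $- \frac{27446108}{25} \approx -1.0978 \cdot 10^{6}$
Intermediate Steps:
$f{\left(U \right)} = - \frac{16}{5}$ ($f{\left(U \right)} = -2 + \frac{6}{-5} = -2 + 6 \left(- \frac{1}{5}\right) = -2 - \frac{6}{5} = - \frac{16}{5}$)
$Y = 2$ ($Y = 2 - 0 = 2 + 0 = 2$)
$w = 659$ ($w = -5 + 664 = 659$)
$F{\left(T \right)} = 2 + 2 T^{2}$ ($F{\left(T \right)} = \left(T^{2} + T T\right) + 2 = \left(T^{2} + T^{2}\right) + 2 = 2 T^{2} + 2 = 2 + 2 T^{2}$)
$- 916 \left(w + 12 F{\left(f{\left(6 \right)} \right)} 2\right) = - 916 \left(659 + 12 \left(2 + 2 \left(- \frac{16}{5}\right)^{2}\right) 2\right) = - 916 \left(659 + 12 \left(2 + 2 \cdot \frac{256}{25}\right) 2\right) = - 916 \left(659 + 12 \left(2 + \frac{512}{25}\right) 2\right) = - 916 \left(659 + 12 \cdot \frac{562}{25} \cdot 2\right) = - 916 \left(659 + \frac{6744}{25} \cdot 2\right) = - 916 \left(659 + \frac{13488}{25}\right) = \left(-916\right) \frac{29963}{25} = - \frac{27446108}{25}$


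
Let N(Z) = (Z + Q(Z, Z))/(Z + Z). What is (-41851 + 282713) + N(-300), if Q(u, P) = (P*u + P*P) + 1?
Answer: 144337499/600 ≈ 2.4056e+5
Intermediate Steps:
Q(u, P) = 1 + P**2 + P*u (Q(u, P) = (P*u + P**2) + 1 = (P**2 + P*u) + 1 = 1 + P**2 + P*u)
N(Z) = (1 + Z + 2*Z**2)/(2*Z) (N(Z) = (Z + (1 + Z**2 + Z*Z))/(Z + Z) = (Z + (1 + Z**2 + Z**2))/((2*Z)) = (Z + (1 + 2*Z**2))*(1/(2*Z)) = (1 + Z + 2*Z**2)*(1/(2*Z)) = (1 + Z + 2*Z**2)/(2*Z))
(-41851 + 282713) + N(-300) = (-41851 + 282713) + (1/2 - 300 + (1/2)/(-300)) = 240862 + (1/2 - 300 + (1/2)*(-1/300)) = 240862 + (1/2 - 300 - 1/600) = 240862 - 179701/600 = 144337499/600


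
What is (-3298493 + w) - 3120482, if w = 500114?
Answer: -5918861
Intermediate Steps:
(-3298493 + w) - 3120482 = (-3298493 + 500114) - 3120482 = -2798379 - 3120482 = -5918861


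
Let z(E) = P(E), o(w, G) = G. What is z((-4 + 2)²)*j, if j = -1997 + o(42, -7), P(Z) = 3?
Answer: -6012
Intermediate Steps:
z(E) = 3
j = -2004 (j = -1997 - 7 = -2004)
z((-4 + 2)²)*j = 3*(-2004) = -6012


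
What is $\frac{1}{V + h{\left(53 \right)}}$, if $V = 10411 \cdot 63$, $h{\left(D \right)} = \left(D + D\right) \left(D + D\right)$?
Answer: $\frac{1}{667129} \approx 1.499 \cdot 10^{-6}$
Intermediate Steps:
$h{\left(D \right)} = 4 D^{2}$ ($h{\left(D \right)} = 2 D 2 D = 4 D^{2}$)
$V = 655893$
$\frac{1}{V + h{\left(53 \right)}} = \frac{1}{655893 + 4 \cdot 53^{2}} = \frac{1}{655893 + 4 \cdot 2809} = \frac{1}{655893 + 11236} = \frac{1}{667129}$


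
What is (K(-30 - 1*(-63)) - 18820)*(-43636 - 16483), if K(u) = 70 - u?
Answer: 1129215177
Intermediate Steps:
(K(-30 - 1*(-63)) - 18820)*(-43636 - 16483) = ((70 - (-30 - 1*(-63))) - 18820)*(-43636 - 16483) = ((70 - (-30 + 63)) - 18820)*(-60119) = ((70 - 1*33) - 18820)*(-60119) = ((70 - 33) - 18820)*(-60119) = (37 - 18820)*(-60119) = -18783*(-60119) = 1129215177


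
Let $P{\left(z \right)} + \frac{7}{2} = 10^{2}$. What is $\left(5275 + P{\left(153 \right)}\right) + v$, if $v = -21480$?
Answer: $- \frac{32217}{2} \approx -16109.0$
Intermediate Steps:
$P{\left(z \right)} = \frac{193}{2}$ ($P{\left(z \right)} = - \frac{7}{2} + 10^{2} = - \frac{7}{2} + 100 = \frac{193}{2}$)
$\left(5275 + P{\left(153 \right)}\right) + v = \left(5275 + \frac{193}{2}\right) - 21480 = \frac{10743}{2} - 21480 = - \frac{32217}{2}$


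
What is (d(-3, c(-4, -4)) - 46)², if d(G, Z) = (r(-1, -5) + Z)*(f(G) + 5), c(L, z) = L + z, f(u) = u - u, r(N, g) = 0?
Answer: 7396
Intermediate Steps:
f(u) = 0
d(G, Z) = 5*Z (d(G, Z) = (0 + Z)*(0 + 5) = Z*5 = 5*Z)
(d(-3, c(-4, -4)) - 46)² = (5*(-4 - 4) - 46)² = (5*(-8) - 46)² = (-40 - 46)² = (-86)² = 7396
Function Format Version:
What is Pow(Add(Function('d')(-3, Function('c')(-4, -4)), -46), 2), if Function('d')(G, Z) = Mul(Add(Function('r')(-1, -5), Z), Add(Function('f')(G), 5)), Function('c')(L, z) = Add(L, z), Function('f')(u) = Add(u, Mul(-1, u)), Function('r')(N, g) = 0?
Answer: 7396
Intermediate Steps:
Function('f')(u) = 0
Function('d')(G, Z) = Mul(5, Z) (Function('d')(G, Z) = Mul(Add(0, Z), Add(0, 5)) = Mul(Z, 5) = Mul(5, Z))
Pow(Add(Function('d')(-3, Function('c')(-4, -4)), -46), 2) = Pow(Add(Mul(5, Add(-4, -4)), -46), 2) = Pow(Add(Mul(5, -8), -46), 2) = Pow(Add(-40, -46), 2) = Pow(-86, 2) = 7396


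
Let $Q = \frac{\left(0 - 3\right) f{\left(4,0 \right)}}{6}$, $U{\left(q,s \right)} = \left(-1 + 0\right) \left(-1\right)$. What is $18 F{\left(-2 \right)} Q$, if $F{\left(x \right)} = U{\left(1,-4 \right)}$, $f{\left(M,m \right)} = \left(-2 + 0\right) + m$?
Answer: $18$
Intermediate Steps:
$U{\left(q,s \right)} = 1$ ($U{\left(q,s \right)} = \left(-1\right) \left(-1\right) = 1$)
$f{\left(M,m \right)} = -2 + m$
$F{\left(x \right)} = 1$
$Q = 1$ ($Q = \frac{\left(0 - 3\right) \left(-2 + 0\right)}{6} = \left(-3\right) \left(-2\right) \frac{1}{6} = 6 \cdot \frac{1}{6} = 1$)
$18 F{\left(-2 \right)} Q = 18 \cdot 1 \cdot 1 = 18 \cdot 1 = 18$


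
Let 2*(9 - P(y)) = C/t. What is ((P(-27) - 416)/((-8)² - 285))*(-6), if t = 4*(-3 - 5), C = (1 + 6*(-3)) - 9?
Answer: -39111/3536 ≈ -11.061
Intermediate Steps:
C = -26 (C = (1 - 18) - 9 = -17 - 9 = -26)
t = -32 (t = 4*(-8) = -32)
P(y) = 275/32 (P(y) = 9 - (-13)/(-32) = 9 - (-13)*(-1)/32 = 9 - ½*13/16 = 9 - 13/32 = 275/32)
((P(-27) - 416)/((-8)² - 285))*(-6) = ((275/32 - 416)/((-8)² - 285))*(-6) = -13037/(32*(64 - 285))*(-6) = -13037/32/(-221)*(-6) = -13037/32*(-1/221)*(-6) = (13037/7072)*(-6) = -39111/3536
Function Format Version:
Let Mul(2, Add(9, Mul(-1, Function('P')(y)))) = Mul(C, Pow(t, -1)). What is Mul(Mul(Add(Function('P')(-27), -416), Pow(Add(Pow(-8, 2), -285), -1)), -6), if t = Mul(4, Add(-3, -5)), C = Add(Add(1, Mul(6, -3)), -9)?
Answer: Rational(-39111, 3536) ≈ -11.061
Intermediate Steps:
C = -26 (C = Add(Add(1, -18), -9) = Add(-17, -9) = -26)
t = -32 (t = Mul(4, -8) = -32)
Function('P')(y) = Rational(275, 32) (Function('P')(y) = Add(9, Mul(Rational(-1, 2), Mul(-26, Pow(-32, -1)))) = Add(9, Mul(Rational(-1, 2), Mul(-26, Rational(-1, 32)))) = Add(9, Mul(Rational(-1, 2), Rational(13, 16))) = Add(9, Rational(-13, 32)) = Rational(275, 32))
Mul(Mul(Add(Function('P')(-27), -416), Pow(Add(Pow(-8, 2), -285), -1)), -6) = Mul(Mul(Add(Rational(275, 32), -416), Pow(Add(Pow(-8, 2), -285), -1)), -6) = Mul(Mul(Rational(-13037, 32), Pow(Add(64, -285), -1)), -6) = Mul(Mul(Rational(-13037, 32), Pow(-221, -1)), -6) = Mul(Mul(Rational(-13037, 32), Rational(-1, 221)), -6) = Mul(Rational(13037, 7072), -6) = Rational(-39111, 3536)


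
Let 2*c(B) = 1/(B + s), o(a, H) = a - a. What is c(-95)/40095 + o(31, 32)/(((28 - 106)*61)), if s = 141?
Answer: 1/3688740 ≈ 2.7110e-7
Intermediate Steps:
o(a, H) = 0
c(B) = 1/(2*(141 + B)) (c(B) = 1/(2*(B + 141)) = 1/(2*(141 + B)))
c(-95)/40095 + o(31, 32)/(((28 - 106)*61)) = (1/(2*(141 - 95)))/40095 + 0/(((28 - 106)*61)) = ((½)/46)*(1/40095) + 0/((-78*61)) = ((½)*(1/46))*(1/40095) + 0/(-4758) = (1/92)*(1/40095) + 0*(-1/4758) = 1/3688740 + 0 = 1/3688740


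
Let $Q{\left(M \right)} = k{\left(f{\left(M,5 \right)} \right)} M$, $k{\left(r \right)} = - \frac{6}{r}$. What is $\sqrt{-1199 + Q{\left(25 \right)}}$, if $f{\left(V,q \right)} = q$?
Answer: $i \sqrt{1229} \approx 35.057 i$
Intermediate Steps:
$Q{\left(M \right)} = - \frac{6 M}{5}$ ($Q{\left(M \right)} = - \frac{6}{5} M = \left(-6\right) \frac{1}{5} M = - \frac{6 M}{5}$)
$\sqrt{-1199 + Q{\left(25 \right)}} = \sqrt{-1199 - 30} = \sqrt{-1229} = i \sqrt{1229}$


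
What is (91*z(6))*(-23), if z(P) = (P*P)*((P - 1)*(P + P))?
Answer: -4520880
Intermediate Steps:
z(P) = 2*P³*(-1 + P) (z(P) = P²*((-1 + P)*(2*P)) = P²*(2*P*(-1 + P)) = 2*P³*(-1 + P))
(91*z(6))*(-23) = (91*(2*6³*(-1 + 6)))*(-23) = (91*(2*216*5))*(-23) = (91*2160)*(-23) = 196560*(-23) = -4520880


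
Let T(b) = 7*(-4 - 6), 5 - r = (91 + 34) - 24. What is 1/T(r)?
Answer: -1/70 ≈ -0.014286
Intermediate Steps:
r = -96 (r = 5 - ((91 + 34) - 24) = 5 - (125 - 24) = 5 - 1*101 = 5 - 101 = -96)
T(b) = -70 (T(b) = 7*(-10) = -70)
1/T(r) = 1/(-70) = -1/70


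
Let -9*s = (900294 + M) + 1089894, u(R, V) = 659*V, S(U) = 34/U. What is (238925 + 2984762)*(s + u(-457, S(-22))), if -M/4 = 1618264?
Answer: 158639961548327/99 ≈ 1.6024e+12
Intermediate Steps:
M = -6473056 (M = -4*1618264 = -6473056)
s = 4482868/9 (s = -((900294 - 6473056) + 1089894)/9 = -(-5572762 + 1089894)/9 = -⅑*(-4482868) = 4482868/9 ≈ 4.9810e+5)
(238925 + 2984762)*(s + u(-457, S(-22))) = (238925 + 2984762)*(4482868/9 + 659*(34/(-22))) = 3223687*(4482868/9 + 659*(34*(-1/22))) = 3223687*(4482868/9 + 659*(-17/11)) = 3223687*(4482868/9 - 11203/11) = 3223687*(49210721/99) = 158639961548327/99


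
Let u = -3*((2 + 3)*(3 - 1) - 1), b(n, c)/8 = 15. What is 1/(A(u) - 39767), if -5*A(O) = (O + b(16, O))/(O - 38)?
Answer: -325/12924182 ≈ -2.5147e-5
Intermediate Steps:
b(n, c) = 120 (b(n, c) = 8*15 = 120)
u = -27 (u = -3*(5*2 - 1) = -3*(10 - 1) = -3*9 = -27)
A(O) = -(120 + O)/(5*(-38 + O)) (A(O) = -(O + 120)/(5*(O - 38)) = -(120 + O)/(5*(-38 + O)))
1/(A(u) - 39767) = 1/((-120 - 1*(-27))/(5*(-38 - 27)) - 39767) = 1/((⅕)*(-120 + 27)/(-65) - 39767) = 1/((⅕)*(-1/65)*(-93) - 39767) = 1/(93/325 - 39767) = 1/(-12924182/325) = -325/12924182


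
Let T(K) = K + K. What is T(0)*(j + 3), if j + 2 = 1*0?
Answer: 0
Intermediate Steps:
j = -2 (j = -2 + 1*0 = -2 + 0 = -2)
T(K) = 2*K
T(0)*(j + 3) = (2*0)*(-2 + 3) = 0*1 = 0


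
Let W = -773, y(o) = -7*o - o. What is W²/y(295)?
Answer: -597529/2360 ≈ -253.19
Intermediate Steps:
y(o) = -8*o
W²/y(295) = (-773)²/((-8*295)) = 597529/(-2360) = 597529*(-1/2360) = -597529/2360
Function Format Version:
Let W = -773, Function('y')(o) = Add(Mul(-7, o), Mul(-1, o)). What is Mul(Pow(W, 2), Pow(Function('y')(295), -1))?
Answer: Rational(-597529, 2360) ≈ -253.19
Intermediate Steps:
Function('y')(o) = Mul(-8, o)
Mul(Pow(W, 2), Pow(Function('y')(295), -1)) = Mul(Pow(-773, 2), Pow(Mul(-8, 295), -1)) = Mul(597529, Pow(-2360, -1)) = Mul(597529, Rational(-1, 2360)) = Rational(-597529, 2360)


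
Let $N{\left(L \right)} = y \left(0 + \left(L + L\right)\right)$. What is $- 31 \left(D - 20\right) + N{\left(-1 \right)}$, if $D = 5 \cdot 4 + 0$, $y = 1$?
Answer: $-2$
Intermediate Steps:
$D = 20$ ($D = 20 + 0 = 20$)
$N{\left(L \right)} = 2 L$ ($N{\left(L \right)} = 1 \left(0 + \left(L + L\right)\right) = 1 \left(0 + 2 L\right) = 1 \cdot 2 L = 2 L$)
$- 31 \left(D - 20\right) + N{\left(-1 \right)} = - 31 \left(20 - 20\right) + 2 \left(-1\right) = - 31 \left(20 - 20\right) - 2 = \left(-31\right) 0 - 2 = 0 - 2 = -2$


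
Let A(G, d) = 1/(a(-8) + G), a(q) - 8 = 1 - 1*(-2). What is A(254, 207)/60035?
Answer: 1/15909275 ≈ 6.2856e-8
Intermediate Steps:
a(q) = 11 (a(q) = 8 + (1 - 1*(-2)) = 8 + (1 + 2) = 8 + 3 = 11)
A(G, d) = 1/(11 + G)
A(254, 207)/60035 = 1/((11 + 254)*60035) = (1/60035)/265 = (1/265)*(1/60035) = 1/15909275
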